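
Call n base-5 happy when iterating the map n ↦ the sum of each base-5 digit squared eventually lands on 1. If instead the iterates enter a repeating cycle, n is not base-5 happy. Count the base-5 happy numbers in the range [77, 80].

1

77: 77 → 13 → 13  — not base-5 happy
78: 78 → 18 → 18  — not base-5 happy
79: 79 → 25 → 1  — base-5 happy
80: 80 → 10 → 4 → 16 → 10  — not base-5 happy
base-5 happy: 79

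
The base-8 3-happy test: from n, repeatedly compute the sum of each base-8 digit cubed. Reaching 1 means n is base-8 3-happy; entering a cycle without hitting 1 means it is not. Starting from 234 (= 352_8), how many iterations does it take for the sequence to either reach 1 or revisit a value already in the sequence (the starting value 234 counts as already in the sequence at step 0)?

5

234 = (3,5,2)_8 → 3³ + 5³ + 2³ = 27 + 125 + 8 = 160
160 = (2,4,0)_8 → 2³ + 4³ + 0³ = 8 + 64 + 0 = 72
72 = (1,1,0)_8 → 1³ + 1³ + 0³ = 1 + 1 + 0 = 2
2 = (2)_8 → 2³ = 8
8 = (1,0)_8 → 1³ + 0³ = 1 + 0 = 1  — reached 1.
That took 5 steps.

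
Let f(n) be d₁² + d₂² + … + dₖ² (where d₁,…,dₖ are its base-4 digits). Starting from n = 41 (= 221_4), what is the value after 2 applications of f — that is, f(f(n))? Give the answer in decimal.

41 = (2,2,1)_4 → 9
9 = (2,1)_4 → 5

5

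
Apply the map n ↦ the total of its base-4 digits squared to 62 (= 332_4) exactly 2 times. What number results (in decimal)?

6

62 = (3,3,2)_4 → 3² + 3² + 2² = 9 + 9 + 4 = 22
22 = (1,1,2)_4 → 1² + 1² + 2² = 1 + 1 + 4 = 6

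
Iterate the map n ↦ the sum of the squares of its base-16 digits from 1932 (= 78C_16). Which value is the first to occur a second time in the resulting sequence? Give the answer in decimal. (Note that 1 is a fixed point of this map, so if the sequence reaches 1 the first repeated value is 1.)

1

1932 = (7,8,12)_16 → 7² + 8² + 12² = 257
257 = (1,0,1)_16 → 1² + 0² + 1² = 2
2 = (2)_16 → 2² = 4
4 = (4)_16 → 4² = 16
16 = (1,0)_16 → 1² + 0² = 1  — reached the fixed point 1.
1 → 1, so 1 is the first repeated value.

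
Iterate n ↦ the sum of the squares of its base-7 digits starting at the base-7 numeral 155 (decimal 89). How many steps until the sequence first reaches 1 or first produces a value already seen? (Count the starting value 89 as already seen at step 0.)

89 = (1,5,5)_7 → 1² + 5² + 5² = 1 + 25 + 25 = 51
51 = (1,0,2)_7 → 1² + 0² + 2² = 1 + 0 + 4 = 5
5 = (5)_7 → 5² = 25
25 = (3,4)_7 → 3² + 4² = 9 + 16 = 25  — 25 repeats.
That took 4 steps.

4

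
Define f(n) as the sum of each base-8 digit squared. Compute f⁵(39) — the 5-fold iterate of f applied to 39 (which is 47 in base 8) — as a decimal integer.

39 = (4,7)_8 → 4² + 7² = 16 + 49 = 65
65 = (1,0,1)_8 → 1² + 0² + 1² = 1 + 0 + 1 = 2
2 = (2)_8 → 2² = 4
4 = (4)_8 → 4² = 16
16 = (2,0)_8 → 2² + 0² = 4 + 0 = 4

4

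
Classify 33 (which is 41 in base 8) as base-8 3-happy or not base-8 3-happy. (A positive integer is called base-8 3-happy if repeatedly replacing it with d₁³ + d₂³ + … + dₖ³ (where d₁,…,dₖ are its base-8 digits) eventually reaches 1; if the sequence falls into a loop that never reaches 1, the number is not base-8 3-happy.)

33 = (4,1)_8 → 4³ + 1³ = 64 + 1 = 65
65 = (1,0,1)_8 → 1³ + 0³ + 1³ = 1 + 0 + 1 = 2
2 = (2)_8 → 2³ = 8
8 = (1,0)_8 → 1³ + 0³ = 1 + 0 = 1  — reached 1.

base-8 3-happy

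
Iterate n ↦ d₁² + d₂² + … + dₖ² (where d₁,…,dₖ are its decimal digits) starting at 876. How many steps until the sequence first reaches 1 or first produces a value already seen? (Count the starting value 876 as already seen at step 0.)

11

876 → 8² + 7² + 6² = 149
149 → 1² + 4² + 9² = 98
98 → 9² + 8² = 145
145 → 1² + 4² + 5² = 42
42 → 4² + 2² = 20
20 → 2² + 0² = 4
4 → 4² = 16
16 → 1² + 6² = 37
37 → 3² + 7² = 58
58 → 5² + 8² = 89
89 → 8² + 9² = 145  — 145 repeats.
That took 11 steps.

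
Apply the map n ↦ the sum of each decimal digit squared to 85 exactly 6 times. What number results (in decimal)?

16

85 → 8² + 5² = 89
89 → 8² + 9² = 145
145 → 1² + 4² + 5² = 42
42 → 4² + 2² = 20
20 → 2² + 0² = 4
4 → 4² = 16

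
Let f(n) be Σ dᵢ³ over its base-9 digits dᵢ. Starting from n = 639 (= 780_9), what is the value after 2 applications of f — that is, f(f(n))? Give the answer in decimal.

127

639 = (7,8,0)_9 → 7³ + 8³ + 0³ = 855
855 = (1,1,5,0)_9 → 1³ + 1³ + 5³ + 0³ = 127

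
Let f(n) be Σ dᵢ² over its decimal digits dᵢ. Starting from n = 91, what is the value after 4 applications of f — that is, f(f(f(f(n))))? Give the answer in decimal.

1

91 → 9² + 1² = 81 + 1 = 82
82 → 8² + 2² = 64 + 4 = 68
68 → 6² + 8² = 36 + 64 = 100
100 → 1² + 0² + 0² = 1 + 0 + 0 = 1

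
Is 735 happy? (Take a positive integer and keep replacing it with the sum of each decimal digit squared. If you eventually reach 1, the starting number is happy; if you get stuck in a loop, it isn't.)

735 → 7² + 3² + 5² = 83
83 → 8² + 3² = 73
73 → 7² + 3² = 58
58 → 5² + 8² = 89
89 → 8² + 9² = 145
145 → 1² + 4² + 5² = 42
42 → 4² + 2² = 20
20 → 2² + 0² = 4
4 → 4² = 16
16 → 1² + 6² = 37
37 → 3² + 7² = 58  — 58 already seen; the sequence cycles without reaching 1.

not happy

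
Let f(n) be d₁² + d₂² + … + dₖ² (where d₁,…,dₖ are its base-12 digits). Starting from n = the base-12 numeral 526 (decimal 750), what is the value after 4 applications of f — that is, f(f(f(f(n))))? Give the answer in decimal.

65

750 = (5,2,6)_12 → 5² + 2² + 6² = 25 + 4 + 36 = 65
65 = (5,5)_12 → 5² + 5² = 25 + 25 = 50
50 = (4,2)_12 → 4² + 2² = 16 + 4 = 20
20 = (1,8)_12 → 1² + 8² = 1 + 64 = 65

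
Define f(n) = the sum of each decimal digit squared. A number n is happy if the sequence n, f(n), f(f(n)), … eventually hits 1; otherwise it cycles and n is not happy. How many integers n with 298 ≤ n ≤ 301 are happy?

1

298: 298 → 149 → 98 → 145 → 42 → 20 → 4 → 16 → 37 → 58 → 89 → 145  — not happy
299: 299 → 166 → 73 → 58 → 89 → 145 → 42 → 20 → 4 → 16 → 37 → 58  — not happy
300: 300 → 9 → 81 → 65 → 61 → 37 → 58 → 89 → 145 → 42 → 20 → 4 → 16 → 37  — not happy
301: 301 → 10 → 1  — happy
happy: 301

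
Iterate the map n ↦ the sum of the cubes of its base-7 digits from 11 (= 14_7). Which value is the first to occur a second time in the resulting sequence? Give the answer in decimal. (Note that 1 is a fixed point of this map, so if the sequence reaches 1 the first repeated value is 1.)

65

11 = (1,4)_7 → 65
65 = (1,2,2)_7 → 17
17 = (2,3)_7 → 35
35 = (5,0)_7 → 125
125 = (2,3,6)_7 → 251
251 = (5,0,6)_7 → 341
341 = (6,6,5)_7 → 557
557 = (1,4,2,4)_7 → 137
137 = (2,5,4)_7 → 197
197 = (4,0,1)_7 → 65  — 65 already appeared earlier.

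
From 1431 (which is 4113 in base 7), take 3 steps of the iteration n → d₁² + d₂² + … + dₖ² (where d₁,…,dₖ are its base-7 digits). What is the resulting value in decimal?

45

1431 = (4,1,1,3)_7 → 27
27 = (3,6)_7 → 45
45 = (6,3)_7 → 45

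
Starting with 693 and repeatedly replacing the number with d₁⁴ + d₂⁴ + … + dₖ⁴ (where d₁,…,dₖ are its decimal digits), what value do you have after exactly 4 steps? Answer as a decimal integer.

4338

693 → 6⁴ + 9⁴ + 3⁴ = 7938
7938 → 7⁴ + 9⁴ + 3⁴ + 8⁴ = 13139
13139 → 1⁴ + 3⁴ + 1⁴ + 3⁴ + 9⁴ = 6725
6725 → 6⁴ + 7⁴ + 2⁴ + 5⁴ = 4338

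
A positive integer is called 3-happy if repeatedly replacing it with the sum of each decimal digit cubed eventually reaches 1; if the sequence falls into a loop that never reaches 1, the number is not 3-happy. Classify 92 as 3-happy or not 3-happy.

not 3-happy

92 → 9³ + 2³ = 729 + 8 = 737
737 → 7³ + 3³ + 7³ = 343 + 27 + 343 = 713
713 → 7³ + 1³ + 3³ = 343 + 1 + 27 = 371
371 → 3³ + 7³ + 1³ = 27 + 343 + 1 = 371  — 371 already seen; the sequence cycles without reaching 1.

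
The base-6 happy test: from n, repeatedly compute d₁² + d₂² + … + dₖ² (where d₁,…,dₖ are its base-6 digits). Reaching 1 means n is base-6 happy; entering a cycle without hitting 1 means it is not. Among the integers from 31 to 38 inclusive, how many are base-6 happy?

31: 31 → 26 → 20 → 13 → 5 → 25 → 17 → 29 → 41 → 26  (repeats 26)
32: 32 → 29 → 41 → 26 → 20 → 13 → 5 → 25 → 17 → 29  (repeats 29)
33: 33 → 34 → 41 → 26 → 20 → 13 → 5 → 25 → 17 → 29 → 41  (repeats 41)
34: 34 → 41 → 26 → 20 → 13 → 5 → 25 → 17 → 29 → 41  (repeats 41)
35: 35 → 50 → 9 → 10 → 17 → 29 → 41 → 26 → 20 → 13 → 5 → 25 → 17  (repeats 17)
36: 36 → 1  (reaches 1)
37: 37 → 2 → 4 → 16 → 20 → 13 → 5 → 25 → 17 → 29 → 41 → 26 → 20  (repeats 20)
38: 38 → 5 → 25 → 17 → 29 → 41 → 26 → 20 → 13 → 5  (repeats 5)
base-6 happy: 36

1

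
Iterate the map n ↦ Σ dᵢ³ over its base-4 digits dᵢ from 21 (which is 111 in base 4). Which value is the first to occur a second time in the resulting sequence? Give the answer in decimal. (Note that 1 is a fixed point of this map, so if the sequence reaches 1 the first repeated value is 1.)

21 = (1,1,1)_4 → 1³ + 1³ + 1³ = 1 + 1 + 1 = 3
3 = (3)_4 → 3³ = 27
27 = (1,2,3)_4 → 1³ + 2³ + 3³ = 1 + 8 + 27 = 36
36 = (2,1,0)_4 → 2³ + 1³ + 0³ = 8 + 1 + 0 = 9
9 = (2,1)_4 → 2³ + 1³ = 8 + 1 = 9  — 9 already appeared earlier.

9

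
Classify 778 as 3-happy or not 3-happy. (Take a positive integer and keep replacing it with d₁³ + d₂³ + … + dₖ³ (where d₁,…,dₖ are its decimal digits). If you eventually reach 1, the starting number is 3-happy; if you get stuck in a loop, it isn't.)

778 → 7³ + 7³ + 8³ = 343 + 343 + 512 = 1198
1198 → 1³ + 1³ + 9³ + 8³ = 1 + 1 + 729 + 512 = 1243
1243 → 1³ + 2³ + 4³ + 3³ = 1 + 8 + 64 + 27 = 100
100 → 1³ + 0³ + 0³ = 1 + 0 + 0 = 1  — reached 1.

3-happy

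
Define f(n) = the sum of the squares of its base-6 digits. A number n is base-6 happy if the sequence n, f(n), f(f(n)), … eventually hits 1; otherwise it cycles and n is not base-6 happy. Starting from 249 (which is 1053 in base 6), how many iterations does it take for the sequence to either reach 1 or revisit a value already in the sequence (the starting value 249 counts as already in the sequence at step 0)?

249 = (1,0,5,3)_6 → 1² + 0² + 5² + 3² = 1 + 0 + 25 + 9 = 35
35 = (5,5)_6 → 5² + 5² = 25 + 25 = 50
50 = (1,2,2)_6 → 1² + 2² + 2² = 1 + 4 + 4 = 9
9 = (1,3)_6 → 1² + 3² = 1 + 9 = 10
10 = (1,4)_6 → 1² + 4² = 1 + 16 = 17
17 = (2,5)_6 → 2² + 5² = 4 + 25 = 29
29 = (4,5)_6 → 4² + 5² = 16 + 25 = 41
41 = (1,0,5)_6 → 1² + 0² + 5² = 1 + 0 + 25 = 26
26 = (4,2)_6 → 4² + 2² = 16 + 4 = 20
20 = (3,2)_6 → 3² + 2² = 9 + 4 = 13
13 = (2,1)_6 → 2² + 1² = 4 + 1 = 5
5 = (5)_6 → 5² = 25
25 = (4,1)_6 → 4² + 1² = 16 + 1 = 17  — 17 repeats.
That took 13 steps.

13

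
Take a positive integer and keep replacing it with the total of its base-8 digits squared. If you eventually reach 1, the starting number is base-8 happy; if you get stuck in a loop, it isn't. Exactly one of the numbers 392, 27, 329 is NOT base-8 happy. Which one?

392: 392 → 37 → 41 → 26 → 13 → 26  — repeats 26 (not base-8 happy)
27: 27 → 18 → 8 → 1  — reaches 1 (base-8 happy)
329: 329 → 27 → 18 → 8 → 1  — reaches 1 (base-8 happy)

392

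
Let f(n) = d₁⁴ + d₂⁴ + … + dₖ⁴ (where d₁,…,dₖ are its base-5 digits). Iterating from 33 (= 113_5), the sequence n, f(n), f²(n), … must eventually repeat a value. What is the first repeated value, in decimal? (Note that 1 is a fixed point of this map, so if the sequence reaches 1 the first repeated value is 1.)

593

33 = (1,1,3)_5 → 1⁴ + 1⁴ + 3⁴ = 1 + 1 + 81 = 83
83 = (3,1,3)_5 → 3⁴ + 1⁴ + 3⁴ = 81 + 1 + 81 = 163
163 = (1,1,2,3)_5 → 1⁴ + 1⁴ + 2⁴ + 3⁴ = 1 + 1 + 16 + 81 = 99
99 = (3,4,4)_5 → 3⁴ + 4⁴ + 4⁴ = 81 + 256 + 256 = 593
593 = (4,3,3,3)_5 → 4⁴ + 3⁴ + 3⁴ + 3⁴ = 256 + 81 + 81 + 81 = 499
499 = (3,4,4,4)_5 → 3⁴ + 4⁴ + 4⁴ + 4⁴ = 81 + 256 + 256 + 256 = 849
849 = (1,1,3,4,4)_5 → 1⁴ + 1⁴ + 3⁴ + 4⁴ + 4⁴ = 1 + 1 + 81 + 256 + 256 = 595
595 = (4,3,4,0)_5 → 4⁴ + 3⁴ + 4⁴ + 0⁴ = 256 + 81 + 256 + 0 = 593  — 593 already appeared earlier.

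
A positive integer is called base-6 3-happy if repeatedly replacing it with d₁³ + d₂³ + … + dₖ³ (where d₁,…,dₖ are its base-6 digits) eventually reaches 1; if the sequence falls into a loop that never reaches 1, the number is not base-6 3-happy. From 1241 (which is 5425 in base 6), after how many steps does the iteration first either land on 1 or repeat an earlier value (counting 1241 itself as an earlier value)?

9

1241 = (5,4,2,5)_6 → 5³ + 4³ + 2³ + 5³ = 322
322 = (1,2,5,4)_6 → 1³ + 2³ + 5³ + 4³ = 198
198 = (5,3,0)_6 → 5³ + 3³ + 0³ = 152
152 = (4,1,2)_6 → 4³ + 1³ + 2³ = 73
73 = (2,0,1)_6 → 2³ + 0³ + 1³ = 9
9 = (1,3)_6 → 1³ + 3³ = 28
28 = (4,4)_6 → 4³ + 4³ = 128
128 = (3,3,2)_6 → 3³ + 3³ + 2³ = 62
62 = (1,4,2)_6 → 1³ + 4³ + 2³ = 73  — 73 repeats.
That took 9 steps.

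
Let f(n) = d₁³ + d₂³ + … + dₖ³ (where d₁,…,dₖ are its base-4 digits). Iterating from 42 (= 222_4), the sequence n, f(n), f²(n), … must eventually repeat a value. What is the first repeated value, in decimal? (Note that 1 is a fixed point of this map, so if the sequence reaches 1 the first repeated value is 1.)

42 = (2,2,2)_4 → 24
24 = (1,2,0)_4 → 9
9 = (2,1)_4 → 9  — 9 already appeared earlier.

9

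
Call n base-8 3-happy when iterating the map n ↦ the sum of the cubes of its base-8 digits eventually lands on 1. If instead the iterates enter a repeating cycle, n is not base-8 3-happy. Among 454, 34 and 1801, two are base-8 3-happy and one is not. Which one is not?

454: 454 → 559 → 469 → 476 → 434 → 440 → 559  — repeats 559 (not base-8 3-happy)
34: 34 → 72 → 2 → 8 → 1  — reaches 1 (base-8 3-happy)
1801: 1801 → 93 → 153 → 36 → 128 → 8 → 1  — reaches 1 (base-8 3-happy)

454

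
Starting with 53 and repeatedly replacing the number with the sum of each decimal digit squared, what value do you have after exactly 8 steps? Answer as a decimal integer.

53 → 5² + 3² = 34
34 → 3² + 4² = 25
25 → 2² + 5² = 29
29 → 2² + 9² = 85
85 → 8² + 5² = 89
89 → 8² + 9² = 145
145 → 1² + 4² + 5² = 42
42 → 4² + 2² = 20

20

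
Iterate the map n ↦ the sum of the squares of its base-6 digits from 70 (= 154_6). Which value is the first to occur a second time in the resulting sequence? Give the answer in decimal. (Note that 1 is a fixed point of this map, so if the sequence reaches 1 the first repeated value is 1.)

70 = (1,5,4)_6 → 1² + 5² + 4² = 1 + 25 + 16 = 42
42 = (1,1,0)_6 → 1² + 1² + 0² = 1 + 1 + 0 = 2
2 = (2)_6 → 2² = 4
4 = (4)_6 → 4² = 16
16 = (2,4)_6 → 2² + 4² = 4 + 16 = 20
20 = (3,2)_6 → 3² + 2² = 9 + 4 = 13
13 = (2,1)_6 → 2² + 1² = 4 + 1 = 5
5 = (5)_6 → 5² = 25
25 = (4,1)_6 → 4² + 1² = 16 + 1 = 17
17 = (2,5)_6 → 2² + 5² = 4 + 25 = 29
29 = (4,5)_6 → 4² + 5² = 16 + 25 = 41
41 = (1,0,5)_6 → 1² + 0² + 5² = 1 + 0 + 25 = 26
26 = (4,2)_6 → 4² + 2² = 16 + 4 = 20  — 20 already appeared earlier.

20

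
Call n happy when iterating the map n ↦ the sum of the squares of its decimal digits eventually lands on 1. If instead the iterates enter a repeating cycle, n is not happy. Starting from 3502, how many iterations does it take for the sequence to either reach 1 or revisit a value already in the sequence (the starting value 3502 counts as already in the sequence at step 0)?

11

3502 → 3² + 5² + 0² + 2² = 38
38 → 3² + 8² = 73
73 → 7² + 3² = 58
58 → 5² + 8² = 89
89 → 8² + 9² = 145
145 → 1² + 4² + 5² = 42
42 → 4² + 2² = 20
20 → 2² + 0² = 4
4 → 4² = 16
16 → 1² + 6² = 37
37 → 3² + 7² = 58  — 58 repeats.
That took 11 steps.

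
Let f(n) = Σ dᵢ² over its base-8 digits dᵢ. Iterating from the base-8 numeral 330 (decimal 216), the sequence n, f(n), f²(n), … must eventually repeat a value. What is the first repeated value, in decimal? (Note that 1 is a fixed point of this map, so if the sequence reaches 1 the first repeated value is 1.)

1

216 = (3,3,0)_8 → 3² + 3² + 0² = 9 + 9 + 0 = 18
18 = (2,2)_8 → 2² + 2² = 4 + 4 = 8
8 = (1,0)_8 → 1² + 0² = 1 + 0 = 1  — reached the fixed point 1.
1 → 1, so 1 is the first repeated value.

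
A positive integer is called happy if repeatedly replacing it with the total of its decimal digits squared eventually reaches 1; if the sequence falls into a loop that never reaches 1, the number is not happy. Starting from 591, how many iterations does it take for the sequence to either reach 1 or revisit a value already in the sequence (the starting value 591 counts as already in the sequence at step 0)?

591 → 5² + 9² + 1² = 25 + 81 + 1 = 107
107 → 1² + 0² + 7² = 1 + 0 + 49 = 50
50 → 5² + 0² = 25 + 0 = 25
25 → 2² + 5² = 4 + 25 = 29
29 → 2² + 9² = 4 + 81 = 85
85 → 8² + 5² = 64 + 25 = 89
89 → 8² + 9² = 64 + 81 = 145
145 → 1² + 4² + 5² = 1 + 16 + 25 = 42
42 → 4² + 2² = 16 + 4 = 20
20 → 2² + 0² = 4 + 0 = 4
4 → 4² = 16
16 → 1² + 6² = 1 + 36 = 37
37 → 3² + 7² = 9 + 49 = 58
58 → 5² + 8² = 25 + 64 = 89  — 89 repeats.
That took 14 steps.

14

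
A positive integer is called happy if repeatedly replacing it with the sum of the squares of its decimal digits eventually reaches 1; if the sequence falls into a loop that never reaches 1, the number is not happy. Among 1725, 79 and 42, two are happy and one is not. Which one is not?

42

1725: 1725 → 79 → 130 → 10 → 1  — reaches 1 (happy)
79: 79 → 130 → 10 → 1  — reaches 1 (happy)
42: 42 → 20 → 4 → 16 → 37 → 58 → 89 → 145 → 42  — repeats 42 (not happy)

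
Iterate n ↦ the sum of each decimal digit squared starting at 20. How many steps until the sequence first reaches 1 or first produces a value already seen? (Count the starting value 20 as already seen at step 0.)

8

20 → 2² + 0² = 4
4 → 4² = 16
16 → 1² + 6² = 37
37 → 3² + 7² = 58
58 → 5² + 8² = 89
89 → 8² + 9² = 145
145 → 1² + 4² + 5² = 42
42 → 4² + 2² = 20  — 20 repeats.
That took 8 steps.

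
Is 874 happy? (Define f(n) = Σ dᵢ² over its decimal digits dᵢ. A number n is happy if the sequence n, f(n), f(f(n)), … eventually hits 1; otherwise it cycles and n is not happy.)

874 → 8² + 7² + 4² = 64 + 49 + 16 = 129
129 → 1² + 2² + 9² = 1 + 4 + 81 = 86
86 → 8² + 6² = 64 + 36 = 100
100 → 1² + 0² + 0² = 1 + 0 + 0 = 1  — reached 1.

happy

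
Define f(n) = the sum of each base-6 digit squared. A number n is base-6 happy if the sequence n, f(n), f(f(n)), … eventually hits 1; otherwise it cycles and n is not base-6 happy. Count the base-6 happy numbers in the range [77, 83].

1

77: 77 → 29 → 41 → 26 → 20 → 13 → 5 → 25 → 17 → 29  (repeats 29)
78: 78 → 5 → 25 → 17 → 29 → 41 → 26 → 20 → 13 → 5  (repeats 5)
79: 79 → 6 → 1  (reaches 1)
80: 80 → 9 → 10 → 17 → 29 → 41 → 26 → 20 → 13 → 5 → 25 → 17  (repeats 17)
81: 81 → 14 → 8 → 5 → 25 → 17 → 29 → 41 → 26 → 20 → 13 → 5  (repeats 5)
82: 82 → 21 → 18 → 9 → 10 → 17 → 29 → 41 → 26 → 20 → 13 → 5 → 25 → 17  (repeats 17)
83: 83 → 30 → 25 → 17 → 29 → 41 → 26 → 20 → 13 → 5 → 25  (repeats 25)
base-6 happy: 79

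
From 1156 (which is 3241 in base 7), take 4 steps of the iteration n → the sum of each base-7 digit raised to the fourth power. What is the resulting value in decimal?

1138

1156 = (3,2,4,1)_7 → 3⁴ + 2⁴ + 4⁴ + 1⁴ = 81 + 16 + 256 + 1 = 354
354 = (1,0,1,4)_7 → 1⁴ + 0⁴ + 1⁴ + 4⁴ = 1 + 0 + 1 + 256 = 258
258 = (5,1,6)_7 → 5⁴ + 1⁴ + 6⁴ = 625 + 1 + 1296 = 1922
1922 = (5,4,1,4)_7 → 5⁴ + 4⁴ + 1⁴ + 4⁴ = 625 + 256 + 1 + 256 = 1138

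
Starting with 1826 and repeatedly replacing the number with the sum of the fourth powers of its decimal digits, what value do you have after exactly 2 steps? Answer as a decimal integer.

1826 → 5409
5409 → 7442

7442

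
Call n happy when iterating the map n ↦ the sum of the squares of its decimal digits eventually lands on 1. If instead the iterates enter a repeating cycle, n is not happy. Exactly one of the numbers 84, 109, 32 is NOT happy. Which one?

84: 84 → 80 → 64 → 52 → 29 → 85 → 89 → 145 → 42 → 20 → 4 → 16 → 37 → 58 → 89  — repeats 89 (not happy)
109: 109 → 82 → 68 → 100 → 1  — reaches 1 (happy)
32: 32 → 13 → 10 → 1  — reaches 1 (happy)

84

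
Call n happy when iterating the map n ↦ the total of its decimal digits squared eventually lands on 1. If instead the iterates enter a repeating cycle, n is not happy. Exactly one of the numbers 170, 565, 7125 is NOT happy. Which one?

170: 170 → 50 → 25 → 29 → 85 → 89 → 145 → 42 → 20 → 4 → 16 → 37 → 58 → 89  — repeats 89 (not happy)
565: 565 → 86 → 100 → 1  — reaches 1 (happy)
7125: 7125 → 79 → 130 → 10 → 1  — reaches 1 (happy)

170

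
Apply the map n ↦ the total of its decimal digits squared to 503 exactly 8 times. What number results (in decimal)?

20

503 → 5² + 0² + 3² = 34
34 → 3² + 4² = 25
25 → 2² + 5² = 29
29 → 2² + 9² = 85
85 → 8² + 5² = 89
89 → 8² + 9² = 145
145 → 1² + 4² + 5² = 42
42 → 4² + 2² = 20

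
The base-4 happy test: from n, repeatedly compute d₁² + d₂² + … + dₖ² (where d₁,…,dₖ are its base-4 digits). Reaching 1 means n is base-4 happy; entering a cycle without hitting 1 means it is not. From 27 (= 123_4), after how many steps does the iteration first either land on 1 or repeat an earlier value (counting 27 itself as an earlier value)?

6

27 = (1,2,3)_4 → 14
14 = (3,2)_4 → 13
13 = (3,1)_4 → 10
10 = (2,2)_4 → 8
8 = (2,0)_4 → 4
4 = (1,0)_4 → 1  — reached 1.
That took 6 steps.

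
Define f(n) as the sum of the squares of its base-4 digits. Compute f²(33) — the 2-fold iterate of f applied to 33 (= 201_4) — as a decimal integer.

33 = (2,0,1)_4 → 2² + 0² + 1² = 5
5 = (1,1)_4 → 1² + 1² = 2

2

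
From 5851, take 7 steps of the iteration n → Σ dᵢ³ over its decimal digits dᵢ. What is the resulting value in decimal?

730

5851 → 5³ + 8³ + 5³ + 1³ = 763
763 → 7³ + 6³ + 3³ = 586
586 → 5³ + 8³ + 6³ = 853
853 → 8³ + 5³ + 3³ = 664
664 → 6³ + 6³ + 4³ = 496
496 → 4³ + 9³ + 6³ = 1009
1009 → 1³ + 0³ + 0³ + 9³ = 730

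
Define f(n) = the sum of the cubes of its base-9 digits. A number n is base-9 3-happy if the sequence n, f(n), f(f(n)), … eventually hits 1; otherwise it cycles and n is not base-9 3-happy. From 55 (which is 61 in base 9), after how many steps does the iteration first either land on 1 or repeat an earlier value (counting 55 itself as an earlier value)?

7

55 = (6,1)_9 → 6³ + 1³ = 217
217 = (2,6,1)_9 → 2³ + 6³ + 1³ = 225
225 = (2,7,0)_9 → 2³ + 7³ + 0³ = 351
351 = (4,3,0)_9 → 4³ + 3³ + 0³ = 91
91 = (1,1,1)_9 → 1³ + 1³ + 1³ = 3
3 = (3)_9 → 3³ = 27
27 = (3,0)_9 → 3³ + 0³ = 27  — 27 repeats.
That took 7 steps.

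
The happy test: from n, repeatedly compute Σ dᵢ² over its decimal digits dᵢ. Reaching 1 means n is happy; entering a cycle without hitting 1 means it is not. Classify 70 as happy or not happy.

70 → 7² + 0² = 49 + 0 = 49
49 → 4² + 9² = 16 + 81 = 97
97 → 9² + 7² = 81 + 49 = 130
130 → 1² + 3² + 0² = 1 + 9 + 0 = 10
10 → 1² + 0² = 1 + 0 = 1  — reached 1.

happy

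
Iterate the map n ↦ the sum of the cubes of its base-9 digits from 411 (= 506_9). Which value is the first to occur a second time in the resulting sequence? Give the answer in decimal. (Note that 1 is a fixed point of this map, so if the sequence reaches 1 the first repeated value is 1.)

1

411 = (5,0,6)_9 → 341
341 = (4,1,8)_9 → 577
577 = (7,1,1)_9 → 345
345 = (4,2,3)_9 → 99
99 = (1,2,0)_9 → 9
9 = (1,0)_9 → 1  — reached the fixed point 1.
1 → 1, so 1 is the first repeated value.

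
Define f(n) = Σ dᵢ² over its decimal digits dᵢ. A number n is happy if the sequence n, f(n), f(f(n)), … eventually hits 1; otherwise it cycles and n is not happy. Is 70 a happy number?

70 → 7² + 0² = 49
49 → 4² + 9² = 97
97 → 9² + 7² = 130
130 → 1² + 3² + 0² = 10
10 → 1² + 0² = 1  — reached 1.

happy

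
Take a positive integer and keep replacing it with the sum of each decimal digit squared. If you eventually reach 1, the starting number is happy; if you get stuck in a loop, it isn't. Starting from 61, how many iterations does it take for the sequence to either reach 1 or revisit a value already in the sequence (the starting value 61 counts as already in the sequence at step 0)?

9

61 → 6² + 1² = 37
37 → 3² + 7² = 58
58 → 5² + 8² = 89
89 → 8² + 9² = 145
145 → 1² + 4² + 5² = 42
42 → 4² + 2² = 20
20 → 2² + 0² = 4
4 → 4² = 16
16 → 1² + 6² = 37  — 37 repeats.
That took 9 steps.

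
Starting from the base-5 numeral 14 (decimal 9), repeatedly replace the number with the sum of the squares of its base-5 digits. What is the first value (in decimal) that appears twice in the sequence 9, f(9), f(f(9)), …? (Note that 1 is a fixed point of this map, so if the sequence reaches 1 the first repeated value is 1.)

9 = (1,4)_5 → 1² + 4² = 1 + 16 = 17
17 = (3,2)_5 → 3² + 2² = 9 + 4 = 13
13 = (2,3)_5 → 2² + 3² = 4 + 9 = 13  — 13 already appeared earlier.

13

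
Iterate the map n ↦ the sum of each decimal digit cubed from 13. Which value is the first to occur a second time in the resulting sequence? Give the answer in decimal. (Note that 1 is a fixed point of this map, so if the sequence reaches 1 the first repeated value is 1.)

133

13 → 1³ + 3³ = 1 + 27 = 28
28 → 2³ + 8³ = 8 + 512 = 520
520 → 5³ + 2³ + 0³ = 125 + 8 + 0 = 133
133 → 1³ + 3³ + 3³ = 1 + 27 + 27 = 55
55 → 5³ + 5³ = 125 + 125 = 250
250 → 2³ + 5³ + 0³ = 8 + 125 + 0 = 133  — 133 already appeared earlier.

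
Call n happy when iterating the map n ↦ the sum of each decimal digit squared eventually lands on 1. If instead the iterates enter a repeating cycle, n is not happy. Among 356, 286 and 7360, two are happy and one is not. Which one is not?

286

356: 356 → 70 → 49 → 97 → 130 → 10 → 1  — reaches 1 (happy)
286: 286 → 104 → 17 → 50 → 25 → 29 → 85 → 89 → 145 → 42 → 20 → 4 → 16 → 37 → 58 → 89  — repeats 89 (not happy)
7360: 7360 → 94 → 97 → 130 → 10 → 1  — reaches 1 (happy)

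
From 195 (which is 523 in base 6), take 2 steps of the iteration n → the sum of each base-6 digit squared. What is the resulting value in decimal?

195 = (5,2,3)_6 → 5² + 2² + 3² = 38
38 = (1,0,2)_6 → 1² + 0² + 2² = 5

5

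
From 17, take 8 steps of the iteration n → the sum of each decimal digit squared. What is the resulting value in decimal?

20

17 → 50
50 → 25
25 → 29
29 → 85
85 → 89
89 → 145
145 → 42
42 → 20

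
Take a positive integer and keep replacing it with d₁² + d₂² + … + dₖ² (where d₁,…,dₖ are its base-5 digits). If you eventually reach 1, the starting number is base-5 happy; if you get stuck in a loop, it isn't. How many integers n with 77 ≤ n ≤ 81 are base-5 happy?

2

77: 77 → 13 → 13  (repeats 13)
78: 78 → 18 → 18  (repeats 18)
79: 79 → 25 → 1  (reaches 1)
80: 80 → 10 → 4 → 16 → 10  (repeats 10)
81: 81 → 11 → 5 → 1  (reaches 1)
base-5 happy: 79, 81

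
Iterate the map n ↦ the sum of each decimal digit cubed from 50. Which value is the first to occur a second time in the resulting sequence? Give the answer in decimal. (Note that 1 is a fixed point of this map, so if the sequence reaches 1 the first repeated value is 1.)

371

50 → 5³ + 0³ = 125 + 0 = 125
125 → 1³ + 2³ + 5³ = 1 + 8 + 125 = 134
134 → 1³ + 3³ + 4³ = 1 + 27 + 64 = 92
92 → 9³ + 2³ = 729 + 8 = 737
737 → 7³ + 3³ + 7³ = 343 + 27 + 343 = 713
713 → 7³ + 1³ + 3³ = 343 + 1 + 27 = 371
371 → 3³ + 7³ + 1³ = 27 + 343 + 1 = 371  — 371 already appeared earlier.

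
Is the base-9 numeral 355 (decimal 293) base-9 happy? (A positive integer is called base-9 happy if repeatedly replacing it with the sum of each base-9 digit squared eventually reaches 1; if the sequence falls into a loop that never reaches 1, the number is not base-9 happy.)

293 = (3,5,5)_9 → 3² + 5² + 5² = 9 + 25 + 25 = 59
59 = (6,5)_9 → 6² + 5² = 36 + 25 = 61
61 = (6,7)_9 → 6² + 7² = 36 + 49 = 85
85 = (1,0,4)_9 → 1² + 0² + 4² = 1 + 0 + 16 = 17
17 = (1,8)_9 → 1² + 8² = 1 + 64 = 65
65 = (7,2)_9 → 7² + 2² = 49 + 4 = 53
53 = (5,8)_9 → 5² + 8² = 25 + 64 = 89
89 = (1,0,8)_9 → 1² + 0² + 8² = 1 + 0 + 64 = 65  — 65 already seen; the sequence cycles without reaching 1.

not base-9 happy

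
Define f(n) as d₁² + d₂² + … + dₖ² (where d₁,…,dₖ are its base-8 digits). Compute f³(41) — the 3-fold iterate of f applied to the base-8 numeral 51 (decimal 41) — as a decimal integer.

41 = (5,1)_8 → 5² + 1² = 26
26 = (3,2)_8 → 3² + 2² = 13
13 = (1,5)_8 → 1² + 5² = 26

26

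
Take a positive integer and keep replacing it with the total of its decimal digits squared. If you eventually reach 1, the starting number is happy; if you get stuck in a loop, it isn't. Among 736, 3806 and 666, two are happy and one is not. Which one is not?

666

736: 736 → 94 → 97 → 130 → 10 → 1  — reaches 1 (happy)
3806: 3806 → 109 → 82 → 68 → 100 → 1  — reaches 1 (happy)
666: 666 → 108 → 65 → 61 → 37 → 58 → 89 → 145 → 42 → 20 → 4 → 16 → 37  — repeats 37 (not happy)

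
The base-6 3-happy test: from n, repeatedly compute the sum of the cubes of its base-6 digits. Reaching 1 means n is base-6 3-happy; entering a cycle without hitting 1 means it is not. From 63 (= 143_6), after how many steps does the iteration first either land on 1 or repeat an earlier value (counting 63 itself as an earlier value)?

63 = (1,4,3)_6 → 1³ + 4³ + 3³ = 1 + 64 + 27 = 92
92 = (2,3,2)_6 → 2³ + 3³ + 2³ = 8 + 27 + 8 = 43
43 = (1,1,1)_6 → 1³ + 1³ + 1³ = 1 + 1 + 1 = 3
3 = (3)_6 → 3³ = 27
27 = (4,3)_6 → 4³ + 3³ = 64 + 27 = 91
91 = (2,3,1)_6 → 2³ + 3³ + 1³ = 8 + 27 + 1 = 36
36 = (1,0,0)_6 → 1³ + 0³ + 0³ = 1 + 0 + 0 = 1  — reached 1.
That took 7 steps.

7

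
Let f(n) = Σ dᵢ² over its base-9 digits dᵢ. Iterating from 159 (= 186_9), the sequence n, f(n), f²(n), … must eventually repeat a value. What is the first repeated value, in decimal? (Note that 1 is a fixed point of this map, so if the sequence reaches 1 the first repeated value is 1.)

1

159 = (1,8,6)_9 → 1² + 8² + 6² = 101
101 = (1,2,2)_9 → 1² + 2² + 2² = 9
9 = (1,0)_9 → 1² + 0² = 1  — reached the fixed point 1.
1 → 1, so 1 is the first repeated value.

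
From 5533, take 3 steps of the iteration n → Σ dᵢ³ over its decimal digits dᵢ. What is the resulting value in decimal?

5533 → 304
304 → 91
91 → 730

730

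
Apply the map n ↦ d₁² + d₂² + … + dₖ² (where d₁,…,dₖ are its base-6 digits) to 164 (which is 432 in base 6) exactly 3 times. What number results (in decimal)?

26

164 = (4,3,2)_6 → 4² + 3² + 2² = 29
29 = (4,5)_6 → 4² + 5² = 41
41 = (1,0,5)_6 → 1² + 0² + 5² = 26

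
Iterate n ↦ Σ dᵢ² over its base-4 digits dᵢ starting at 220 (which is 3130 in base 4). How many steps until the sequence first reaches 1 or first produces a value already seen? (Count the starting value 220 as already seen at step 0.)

220 = (3,1,3,0)_4 → 19
19 = (1,0,3)_4 → 10
10 = (2,2)_4 → 8
8 = (2,0)_4 → 4
4 = (1,0)_4 → 1  — reached 1.
That took 5 steps.

5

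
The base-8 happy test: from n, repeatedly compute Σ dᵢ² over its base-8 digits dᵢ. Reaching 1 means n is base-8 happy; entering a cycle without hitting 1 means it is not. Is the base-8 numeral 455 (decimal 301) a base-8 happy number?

not base-8 happy

301 = (4,5,5)_8 → 4² + 5² + 5² = 66
66 = (1,0,2)_8 → 1² + 0² + 2² = 5
5 = (5)_8 → 5² = 25
25 = (3,1)_8 → 3² + 1² = 10
10 = (1,2)_8 → 1² + 2² = 5  — 5 already seen; the sequence cycles without reaching 1.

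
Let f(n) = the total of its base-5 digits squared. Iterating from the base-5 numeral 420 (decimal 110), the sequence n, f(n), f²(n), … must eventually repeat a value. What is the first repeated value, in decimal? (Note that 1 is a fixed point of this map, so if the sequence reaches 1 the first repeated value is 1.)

110 = (4,2,0)_5 → 4² + 2² + 0² = 16 + 4 + 0 = 20
20 = (4,0)_5 → 4² + 0² = 16 + 0 = 16
16 = (3,1)_5 → 3² + 1² = 9 + 1 = 10
10 = (2,0)_5 → 2² + 0² = 4 + 0 = 4
4 = (4)_5 → 4² = 16  — 16 already appeared earlier.

16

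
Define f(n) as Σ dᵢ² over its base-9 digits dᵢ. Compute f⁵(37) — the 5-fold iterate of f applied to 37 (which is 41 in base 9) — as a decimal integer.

37 = (4,1)_9 → 4² + 1² = 16 + 1 = 17
17 = (1,8)_9 → 1² + 8² = 1 + 64 = 65
65 = (7,2)_9 → 7² + 2² = 49 + 4 = 53
53 = (5,8)_9 → 5² + 8² = 25 + 64 = 89
89 = (1,0,8)_9 → 1² + 0² + 8² = 1 + 0 + 64 = 65

65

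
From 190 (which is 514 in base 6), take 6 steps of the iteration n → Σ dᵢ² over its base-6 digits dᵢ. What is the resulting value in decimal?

190 = (5,1,4)_6 → 5² + 1² + 4² = 42
42 = (1,1,0)_6 → 1² + 1² + 0² = 2
2 = (2)_6 → 2² = 4
4 = (4)_6 → 4² = 16
16 = (2,4)_6 → 2² + 4² = 20
20 = (3,2)_6 → 3² + 2² = 13

13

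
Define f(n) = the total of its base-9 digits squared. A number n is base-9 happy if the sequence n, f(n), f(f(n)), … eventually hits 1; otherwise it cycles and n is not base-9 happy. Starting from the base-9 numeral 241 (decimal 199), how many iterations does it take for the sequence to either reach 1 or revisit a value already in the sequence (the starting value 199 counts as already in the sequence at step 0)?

199 = (2,4,1)_9 → 2² + 4² + 1² = 4 + 16 + 1 = 21
21 = (2,3)_9 → 2² + 3² = 4 + 9 = 13
13 = (1,4)_9 → 1² + 4² = 1 + 16 = 17
17 = (1,8)_9 → 1² + 8² = 1 + 64 = 65
65 = (7,2)_9 → 7² + 2² = 49 + 4 = 53
53 = (5,8)_9 → 5² + 8² = 25 + 64 = 89
89 = (1,0,8)_9 → 1² + 0² + 8² = 1 + 0 + 64 = 65  — 65 repeats.
That took 7 steps.

7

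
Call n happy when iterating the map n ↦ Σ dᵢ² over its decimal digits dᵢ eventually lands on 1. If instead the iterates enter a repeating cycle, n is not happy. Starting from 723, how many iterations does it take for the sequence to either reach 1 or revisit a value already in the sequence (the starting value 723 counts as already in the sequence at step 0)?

11

723 → 7² + 2² + 3² = 49 + 4 + 9 = 62
62 → 6² + 2² = 36 + 4 = 40
40 → 4² + 0² = 16 + 0 = 16
16 → 1² + 6² = 1 + 36 = 37
37 → 3² + 7² = 9 + 49 = 58
58 → 5² + 8² = 25 + 64 = 89
89 → 8² + 9² = 64 + 81 = 145
145 → 1² + 4² + 5² = 1 + 16 + 25 = 42
42 → 4² + 2² = 16 + 4 = 20
20 → 2² + 0² = 4 + 0 = 4
4 → 4² = 16  — 16 repeats.
That took 11 steps.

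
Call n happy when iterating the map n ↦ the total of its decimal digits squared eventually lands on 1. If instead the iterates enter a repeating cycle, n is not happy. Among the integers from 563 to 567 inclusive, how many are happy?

3

563: 563 → 70 → 49 → 97 → 130 → 10 → 1  — happy
564: 564 → 77 → 98 → 145 → 42 → 20 → 4 → 16 → 37 → 58 → 89 → 145  — not happy
565: 565 → 86 → 100 → 1  — happy
566: 566 → 97 → 130 → 10 → 1  — happy
567: 567 → 110 → 2 → 4 → 16 → 37 → 58 → 89 → 145 → 42 → 20 → 4  — not happy
happy: 563, 565, 566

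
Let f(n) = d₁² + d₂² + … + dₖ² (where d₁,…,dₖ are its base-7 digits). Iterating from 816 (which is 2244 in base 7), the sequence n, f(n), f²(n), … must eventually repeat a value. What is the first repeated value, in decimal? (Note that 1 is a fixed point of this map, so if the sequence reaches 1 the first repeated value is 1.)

2

816 = (2,2,4,4)_7 → 2² + 2² + 4² + 4² = 40
40 = (5,5)_7 → 5² + 5² = 50
50 = (1,0,1)_7 → 1² + 0² + 1² = 2
2 = (2)_7 → 2² = 4
4 = (4)_7 → 4² = 16
16 = (2,2)_7 → 2² + 2² = 8
8 = (1,1)_7 → 1² + 1² = 2  — 2 already appeared earlier.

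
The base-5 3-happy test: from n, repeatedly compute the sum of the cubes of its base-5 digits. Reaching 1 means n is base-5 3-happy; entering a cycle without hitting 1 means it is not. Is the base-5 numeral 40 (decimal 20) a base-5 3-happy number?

20 = (4,0)_5 → 64
64 = (2,2,4)_5 → 80
80 = (3,1,0)_5 → 28
28 = (1,0,3)_5 → 28  — 28 already seen; the sequence cycles without reaching 1.

not base-5 3-happy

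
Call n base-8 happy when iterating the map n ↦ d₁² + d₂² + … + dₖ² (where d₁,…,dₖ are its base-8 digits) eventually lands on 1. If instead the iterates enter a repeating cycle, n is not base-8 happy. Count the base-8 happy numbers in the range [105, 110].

1

105: 105 → 27 → 18 → 8 → 1  — base-8 happy
106: 106 → 30 → 45 → 50 → 40 → 25 → 10 → 5 → 25  — not base-8 happy
107: 107 → 35 → 25 → 10 → 5 → 25  — not base-8 happy
108: 108 → 42 → 29 → 34 → 20 → 20  — not base-8 happy
109: 109 → 51 → 45 → 50 → 40 → 25 → 10 → 5 → 25  — not base-8 happy
110: 110 → 62 → 85 → 30 → 45 → 50 → 40 → 25 → 10 → 5 → 25  — not base-8 happy
base-8 happy: 105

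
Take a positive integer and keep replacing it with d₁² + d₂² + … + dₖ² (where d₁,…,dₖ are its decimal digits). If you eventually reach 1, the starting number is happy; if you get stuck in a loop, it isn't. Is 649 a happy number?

happy

649 → 6² + 4² + 9² = 36 + 16 + 81 = 133
133 → 1² + 3² + 3² = 1 + 9 + 9 = 19
19 → 1² + 9² = 1 + 81 = 82
82 → 8² + 2² = 64 + 4 = 68
68 → 6² + 8² = 36 + 64 = 100
100 → 1² + 0² + 0² = 1 + 0 + 0 = 1  — reached 1.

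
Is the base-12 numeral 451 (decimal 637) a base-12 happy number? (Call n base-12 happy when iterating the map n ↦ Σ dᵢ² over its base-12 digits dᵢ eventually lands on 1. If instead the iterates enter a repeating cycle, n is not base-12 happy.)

637 = (4,5,1)_12 → 4² + 5² + 1² = 42
42 = (3,6)_12 → 3² + 6² = 45
45 = (3,9)_12 → 3² + 9² = 90
90 = (7,6)_12 → 7² + 6² = 85
85 = (7,1)_12 → 7² + 1² = 50
50 = (4,2)_12 → 4² + 2² = 20
20 = (1,8)_12 → 1² + 8² = 65
65 = (5,5)_12 → 5² + 5² = 50  — 50 already seen; the sequence cycles without reaching 1.

not base-12 happy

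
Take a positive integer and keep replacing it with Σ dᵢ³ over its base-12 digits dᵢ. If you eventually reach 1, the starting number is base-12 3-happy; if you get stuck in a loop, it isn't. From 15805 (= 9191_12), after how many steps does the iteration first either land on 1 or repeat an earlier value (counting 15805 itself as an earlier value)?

15805 = (9,1,9,1)_12 → 9³ + 1³ + 9³ + 1³ = 729 + 1 + 729 + 1 = 1460
1460 = (10,1,8)_12 → 10³ + 1³ + 8³ = 1000 + 1 + 512 = 1513
1513 = (10,6,1)_12 → 10³ + 6³ + 1³ = 1000 + 216 + 1 = 1217
1217 = (8,5,5)_12 → 8³ + 5³ + 5³ = 512 + 125 + 125 = 762
762 = (5,3,6)_12 → 5³ + 3³ + 6³ = 125 + 27 + 216 = 368
368 = (2,6,8)_12 → 2³ + 6³ + 8³ = 8 + 216 + 512 = 736
736 = (5,1,4)_12 → 5³ + 1³ + 4³ = 125 + 1 + 64 = 190
190 = (1,3,10)_12 → 1³ + 3³ + 10³ = 1 + 27 + 1000 = 1028
1028 = (7,1,8)_12 → 7³ + 1³ + 8³ = 343 + 1 + 512 = 856
856 = (5,11,4)_12 → 5³ + 11³ + 4³ = 125 + 1331 + 64 = 1520
1520 = (10,6,8)_12 → 10³ + 6³ + 8³ = 1000 + 216 + 512 = 1728
1728 = (1,0,0,0)_12 → 1³ + 0³ + 0³ + 0³ = 1 + 0 + 0 + 0 = 1  — reached 1.
That took 12 steps.

12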